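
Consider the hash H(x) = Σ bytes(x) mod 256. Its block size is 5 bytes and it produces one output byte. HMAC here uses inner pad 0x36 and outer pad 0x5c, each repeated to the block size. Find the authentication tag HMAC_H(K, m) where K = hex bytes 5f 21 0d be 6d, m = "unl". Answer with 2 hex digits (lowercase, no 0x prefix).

Key hex bytes 5f 21 0d be 6d is exactly B = 5 bytes: K' = 5f 21 0d be 6d.
K' ⊕ ipad = 69 17 3b 88 5b.  K' ⊕ opad = 03 7d 51 e2 31.
Inner input = (K'⊕ipad) ∥ m = 69 17 3b 88 5b ∥ 75 6e 6c.
Inner hash: sum = 105+23+59+136+91+117+110+108 = 749; mod 256 = 237 → ed.
Outer input = (K'⊕opad) ∥ inner = 03 7d 51 e2 31 ∥ ed.
Outer hash (tag): sum = 3+125+81+226+49+237 = 721; mod 256 = 209 → d1.

d1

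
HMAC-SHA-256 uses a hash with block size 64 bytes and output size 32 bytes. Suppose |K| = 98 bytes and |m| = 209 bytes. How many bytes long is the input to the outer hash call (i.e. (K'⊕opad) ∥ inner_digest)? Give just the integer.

Key is 98 > 64 bytes, so it is hashed to 32 bytes then zero-padded to 64: |K'| = 64.
Outer input = (K'⊕opad) ∥ H(inner) → 64 + 32 = 96 bytes.

96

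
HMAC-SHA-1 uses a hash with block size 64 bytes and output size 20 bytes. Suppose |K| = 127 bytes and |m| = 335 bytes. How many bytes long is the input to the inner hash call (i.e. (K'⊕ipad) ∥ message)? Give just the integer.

Key is 127 > 64 bytes, so it is hashed to 20 bytes then zero-padded to 64: |K'| = 64.
Inner input = (K'⊕ipad) ∥ m → 64 + 335 = 399 bytes.

399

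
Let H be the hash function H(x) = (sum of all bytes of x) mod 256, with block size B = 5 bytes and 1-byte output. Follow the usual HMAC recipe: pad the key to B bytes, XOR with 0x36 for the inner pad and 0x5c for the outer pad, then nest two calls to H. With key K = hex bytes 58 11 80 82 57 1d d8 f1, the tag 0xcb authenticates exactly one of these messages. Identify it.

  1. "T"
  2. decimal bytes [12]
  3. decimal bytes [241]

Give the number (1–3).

Key hex bytes 58 11 80 82 57 1d d8 f1 is 8 bytes > B = 5, so hash it first: H(key) = a8, then zero-pad to 5 bytes: K' = a8 00 00 00 00.
K' ⊕ ipad = 9e 36 36 36 36; K' ⊕ opad = f4 5c 5c 5c 5c.
m1: inner = H(9e 36 36 36 36 54) = ca; tag = H(f4 5c 5c 5c 5c ca) = 2e
m2: inner = H(9e 36 36 36 36 0c) = 82; tag = H(f4 5c 5c 5c 5c 82) = e6
m3: inner = H(9e 36 36 36 36 f1) = 67; tag = H(f4 5c 5c 5c 5c 67) = cb ← matches

3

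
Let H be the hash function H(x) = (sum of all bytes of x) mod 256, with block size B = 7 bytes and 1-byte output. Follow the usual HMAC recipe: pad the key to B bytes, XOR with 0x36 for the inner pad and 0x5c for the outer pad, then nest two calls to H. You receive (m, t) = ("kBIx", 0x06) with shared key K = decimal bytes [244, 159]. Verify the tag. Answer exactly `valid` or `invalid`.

Key decimal bytes [244, 159] = f4 9f is 2 bytes ≤ B = 7; zero-pad to 7 bytes: K' = f4 9f 00 00 00 00 00.
K' ⊕ ipad = c2 a9 36 36 36 36 36; K' ⊕ opad = a8 c3 5c 5c 5c 5c 5c.
Inner hash: sum = 194+169+54+54+54+54+54+107+66+73+120 = 999; mod 256 = 231 → e7.
Outer hash (recomputed tag): sum = 168+195+92+92+92+92+92+231 = 1054; mod 256 = 30 → 1e.
Recomputed tag = 1e; claimed = 06 → mismatch.

invalid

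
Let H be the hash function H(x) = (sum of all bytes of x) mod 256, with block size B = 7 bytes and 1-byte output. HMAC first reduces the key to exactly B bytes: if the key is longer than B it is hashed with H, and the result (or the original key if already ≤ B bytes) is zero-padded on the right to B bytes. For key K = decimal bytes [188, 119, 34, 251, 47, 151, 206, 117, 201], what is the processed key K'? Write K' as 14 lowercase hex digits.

|K| = 9 > B = 7, so first hash the key.
H(K): sum = 188+119+34+251+47+151+206+117+201 = 1314; mod 256 = 34 → 22.
Zero-pad H(K) = 22 to 7 bytes: K' = 22 00 00 00 00 00 00.

22000000000000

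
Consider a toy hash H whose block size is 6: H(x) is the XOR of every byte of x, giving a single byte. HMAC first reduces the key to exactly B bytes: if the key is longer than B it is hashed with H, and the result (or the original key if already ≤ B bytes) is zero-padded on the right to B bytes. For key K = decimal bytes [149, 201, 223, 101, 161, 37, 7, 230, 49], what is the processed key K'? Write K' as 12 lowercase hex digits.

|K| = 9 > B = 6, so first hash the key.
H(K): XOR 95⊕c9⊕df⊕65⊕a1⊕25⊕07⊕e6⊕31 = b2.
Zero-pad H(K) = b2 to 6 bytes: K' = b2 00 00 00 00 00.

b20000000000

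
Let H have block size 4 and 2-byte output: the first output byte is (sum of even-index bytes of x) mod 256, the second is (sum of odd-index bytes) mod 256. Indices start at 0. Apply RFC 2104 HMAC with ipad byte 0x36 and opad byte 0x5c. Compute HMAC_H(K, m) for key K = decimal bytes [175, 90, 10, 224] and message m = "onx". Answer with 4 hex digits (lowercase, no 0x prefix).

0572

Key decimal bytes [175, 90, 10, 224] = af 5a 0a e0 is exactly B = 4 bytes: K' = af 5a 0a e0.
K' ⊕ ipad = 99 6c 3c d6.  K' ⊕ opad = f3 06 56 bc.
Inner input = (K'⊕ipad) ∥ m = 99 6c 3c d6 ∥ 6f 6e 78.
Inner hash: even-index sum = 444 mod 256 = 188; odd-index sum = 432 mod 256 = 176 → bc b0.
Outer input = (K'⊕opad) ∥ inner = f3 06 56 bc ∥ bc b0.
Outer hash (tag): even-index sum = 517 mod 256 = 5; odd-index sum = 370 mod 256 = 114 → 05 72.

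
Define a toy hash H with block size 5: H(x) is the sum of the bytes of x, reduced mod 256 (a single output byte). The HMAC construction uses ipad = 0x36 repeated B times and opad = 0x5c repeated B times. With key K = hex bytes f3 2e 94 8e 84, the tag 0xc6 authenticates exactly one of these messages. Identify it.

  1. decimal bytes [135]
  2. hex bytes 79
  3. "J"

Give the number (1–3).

Key hex bytes f3 2e 94 8e 84 is exactly B = 5 bytes: K' = f3 2e 94 8e 84.
K' ⊕ ipad = c5 18 a2 b8 b2; K' ⊕ opad = af 72 c8 d2 d8.
m1: inner = H(c5 18 a2 b8 b2 87) = 70; tag = H(af 72 c8 d2 d8 70) = 03
m2: inner = H(c5 18 a2 b8 b2 79) = 62; tag = H(af 72 c8 d2 d8 62) = f5
m3: inner = H(c5 18 a2 b8 b2 4a) = 33; tag = H(af 72 c8 d2 d8 33) = c6 ← matches

3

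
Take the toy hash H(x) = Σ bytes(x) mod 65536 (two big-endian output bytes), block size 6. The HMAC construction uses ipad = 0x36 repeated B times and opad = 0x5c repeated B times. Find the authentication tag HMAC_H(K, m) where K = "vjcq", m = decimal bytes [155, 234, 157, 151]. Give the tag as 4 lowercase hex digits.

01e5

Key "vjcq" = 76 6a 63 71 is 4 bytes ≤ B = 6; zero-pad to 6 bytes: K' = 76 6a 63 71 00 00.
K' ⊕ ipad = 40 5c 55 47 36 36.  K' ⊕ opad = 2a 36 3f 2d 5c 5c.
Inner input = (K'⊕ipad) ∥ m = 40 5c 55 47 36 36 ∥ 9b ea 9d 97.
Inner hash: sum = 64+92+85+71+54+54+155+234+157+151 = 1117 → 04 5d.
Outer input = (K'⊕opad) ∥ inner = 2a 36 3f 2d 5c 5c ∥ 04 5d.
Outer hash (tag): sum = 42+54+63+45+92+92+4+93 = 485 → 01 e5.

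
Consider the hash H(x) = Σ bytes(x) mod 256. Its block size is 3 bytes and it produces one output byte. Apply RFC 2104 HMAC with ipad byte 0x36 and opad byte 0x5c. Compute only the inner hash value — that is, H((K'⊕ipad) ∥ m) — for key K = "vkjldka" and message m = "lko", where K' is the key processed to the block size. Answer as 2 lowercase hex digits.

83

Key "vkjldka" = 76 6b 6a 6c 64 6b 61 is 7 bytes > B = 3, so hash it first: H(key) = e7, then zero-pad to 3 bytes: K' = e7 00 00.
K' ⊕ ipad = d1 36 36.
Inner input = d1 36 36 ∥ 6c 6b 6f.
Inner hash: sum = 209+54+54+108+107+111 = 643; mod 256 = 131 → 83.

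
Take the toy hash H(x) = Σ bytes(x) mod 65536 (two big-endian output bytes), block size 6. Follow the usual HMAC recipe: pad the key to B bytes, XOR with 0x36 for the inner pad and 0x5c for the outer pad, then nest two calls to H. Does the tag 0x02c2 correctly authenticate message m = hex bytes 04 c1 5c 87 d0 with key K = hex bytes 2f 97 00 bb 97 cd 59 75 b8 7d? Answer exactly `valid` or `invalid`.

Key hex bytes 2f 97 00 bb 97 cd 59 75 b8 7d is 10 bytes > B = 6, so hash it first: H(key) = 04 e8, then zero-pad to 6 bytes: K' = 04 e8 00 00 00 00.
K' ⊕ ipad = 32 de 36 36 36 36; K' ⊕ opad = 58 b4 5c 5c 5c 5c.
Inner hash: sum = 50+222+54+54+54+54+4+193+92+135+208 = 1120 → 04 60.
Outer hash (recomputed tag): sum = 88+180+92+92+92+92+4+96 = 736 → 02 e0.
Recomputed tag = 02e0; claimed = 02c2 → mismatch.

invalid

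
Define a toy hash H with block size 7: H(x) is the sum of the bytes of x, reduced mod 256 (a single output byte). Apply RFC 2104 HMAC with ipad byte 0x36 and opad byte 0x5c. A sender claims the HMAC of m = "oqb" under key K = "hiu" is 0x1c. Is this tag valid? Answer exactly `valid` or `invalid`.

Key "hiu" = 68 69 75 is 3 bytes ≤ B = 7; zero-pad to 7 bytes: K' = 68 69 75 00 00 00 00.
K' ⊕ ipad = 5e 5f 43 36 36 36 36; K' ⊕ opad = 34 35 29 5c 5c 5c 5c.
Inner hash: sum = 94+95+67+54+54+54+54+111+113+98 = 794; mod 256 = 26 → 1a.
Outer hash (recomputed tag): sum = 52+53+41+92+92+92+92+26 = 540; mod 256 = 28 → 1c.
Recomputed tag = 1c; claimed = 1c → match.

valid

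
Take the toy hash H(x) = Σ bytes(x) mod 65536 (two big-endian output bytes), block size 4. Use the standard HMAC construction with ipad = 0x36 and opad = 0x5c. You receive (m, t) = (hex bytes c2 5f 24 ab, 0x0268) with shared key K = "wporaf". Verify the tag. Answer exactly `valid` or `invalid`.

invalid

Key "wporaf" = 77 70 6f 72 61 66 is 6 bytes > B = 4, so hash it first: H(key) = 02 8f, then zero-pad to 4 bytes: K' = 02 8f 00 00.
K' ⊕ ipad = 34 b9 36 36; K' ⊕ opad = 5e d3 5c 5c.
Inner hash: sum = 52+185+54+54+194+95+36+171 = 841 → 03 49.
Outer hash (recomputed tag): sum = 94+211+92+92+3+73 = 565 → 02 35.
Recomputed tag = 0235; claimed = 0268 → mismatch.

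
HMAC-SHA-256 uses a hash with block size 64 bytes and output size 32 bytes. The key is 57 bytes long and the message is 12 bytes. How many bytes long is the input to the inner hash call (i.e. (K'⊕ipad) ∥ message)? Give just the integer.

Key is 57 ≤ 64 bytes, zero-padded: |K'| = 64.
Inner input = (K'⊕ipad) ∥ m → 64 + 12 = 76 bytes.

76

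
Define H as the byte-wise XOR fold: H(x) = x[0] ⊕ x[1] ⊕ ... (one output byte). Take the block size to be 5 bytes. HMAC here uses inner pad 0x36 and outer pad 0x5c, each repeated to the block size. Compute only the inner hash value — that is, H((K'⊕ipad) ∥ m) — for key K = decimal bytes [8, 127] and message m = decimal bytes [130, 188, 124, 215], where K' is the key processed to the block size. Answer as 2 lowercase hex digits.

d4

Key decimal bytes [8, 127] = 08 7f is 2 bytes ≤ B = 5; zero-pad to 5 bytes: K' = 08 7f 00 00 00.
K' ⊕ ipad = 3e 49 36 36 36.
Inner input = 3e 49 36 36 36 ∥ 82 bc 7c d7.
Inner hash: XOR 3e⊕49⊕36⊕36⊕36⊕82⊕bc⊕7c⊕d7 = d4.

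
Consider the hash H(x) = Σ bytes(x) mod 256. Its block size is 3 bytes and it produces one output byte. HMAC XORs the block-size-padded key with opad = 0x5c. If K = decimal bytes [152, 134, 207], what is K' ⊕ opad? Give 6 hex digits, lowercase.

c4da93

Key decimal bytes [152, 134, 207] = 98 86 cf is exactly B = 3 bytes: K' = 98 86 cf.
XOR each byte with 0x5c: 98⊕5c=c4, 86⊕5c=da, cf⊕5c=93.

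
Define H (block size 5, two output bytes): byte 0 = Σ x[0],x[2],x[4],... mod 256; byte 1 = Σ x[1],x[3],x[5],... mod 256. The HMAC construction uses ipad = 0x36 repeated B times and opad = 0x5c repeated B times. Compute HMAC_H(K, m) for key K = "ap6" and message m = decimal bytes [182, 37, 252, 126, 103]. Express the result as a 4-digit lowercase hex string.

98b8

Key "ap6" = 61 70 36 is 3 bytes ≤ B = 5; zero-pad to 5 bytes: K' = 61 70 36 00 00.
K' ⊕ ipad = 57 46 00 36 36.  K' ⊕ opad = 3d 2c 6a 5c 5c.
Inner input = (K'⊕ipad) ∥ m = 57 46 00 36 36 ∥ b6 25 fc 7e 67.
Inner hash: even-index sum = 304 mod 256 = 48; odd-index sum = 661 mod 256 = 149 → 30 95.
Outer input = (K'⊕opad) ∥ inner = 3d 2c 6a 5c 5c ∥ 30 95.
Outer hash (tag): even-index sum = 408 mod 256 = 152; odd-index sum = 184 mod 256 = 184 → 98 b8.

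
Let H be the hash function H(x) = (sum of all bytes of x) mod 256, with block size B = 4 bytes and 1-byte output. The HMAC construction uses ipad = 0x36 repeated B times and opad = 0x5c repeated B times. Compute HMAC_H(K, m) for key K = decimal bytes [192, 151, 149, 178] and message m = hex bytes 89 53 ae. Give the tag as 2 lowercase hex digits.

66

Key decimal bytes [192, 151, 149, 178] = c0 97 95 b2 is exactly B = 4 bytes: K' = c0 97 95 b2.
K' ⊕ ipad = f6 a1 a3 84.  K' ⊕ opad = 9c cb c9 ee.
Inner input = (K'⊕ipad) ∥ m = f6 a1 a3 84 ∥ 89 53 ae.
Inner hash: sum = 246+161+163+132+137+83+174 = 1096; mod 256 = 72 → 48.
Outer input = (K'⊕opad) ∥ inner = 9c cb c9 ee ∥ 48.
Outer hash (tag): sum = 156+203+201+238+72 = 870; mod 256 = 102 → 66.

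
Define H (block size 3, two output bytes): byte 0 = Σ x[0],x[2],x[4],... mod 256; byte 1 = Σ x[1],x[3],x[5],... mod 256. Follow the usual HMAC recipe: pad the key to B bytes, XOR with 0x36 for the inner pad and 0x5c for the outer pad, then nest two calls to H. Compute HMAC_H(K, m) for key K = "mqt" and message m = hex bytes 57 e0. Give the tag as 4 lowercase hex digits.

f7aa

Key "mqt" = 6d 71 74 is exactly B = 3 bytes: K' = 6d 71 74.
K' ⊕ ipad = 5b 47 42.  K' ⊕ opad = 31 2d 28.
Inner input = (K'⊕ipad) ∥ m = 5b 47 42 ∥ 57 e0.
Inner hash: even-index sum = 381 mod 256 = 125; odd-index sum = 158 mod 256 = 158 → 7d 9e.
Outer input = (K'⊕opad) ∥ inner = 31 2d 28 ∥ 7d 9e.
Outer hash (tag): even-index sum = 247 mod 256 = 247; odd-index sum = 170 mod 256 = 170 → f7 aa.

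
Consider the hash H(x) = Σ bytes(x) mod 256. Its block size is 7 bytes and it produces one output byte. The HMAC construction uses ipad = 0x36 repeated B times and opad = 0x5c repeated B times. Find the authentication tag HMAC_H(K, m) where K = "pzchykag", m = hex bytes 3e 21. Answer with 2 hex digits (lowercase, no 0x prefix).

5f

Key "pzchykag" = 70 7a 63 68 79 6b 61 67 is 8 bytes > B = 7, so hash it first: H(key) = 61, then zero-pad to 7 bytes: K' = 61 00 00 00 00 00 00.
K' ⊕ ipad = 57 36 36 36 36 36 36.  K' ⊕ opad = 3d 5c 5c 5c 5c 5c 5c.
Inner input = (K'⊕ipad) ∥ m = 57 36 36 36 36 36 36 ∥ 3e 21.
Inner hash: sum = 87+54+54+54+54+54+54+62+33 = 506; mod 256 = 250 → fa.
Outer input = (K'⊕opad) ∥ inner = 3d 5c 5c 5c 5c 5c 5c ∥ fa.
Outer hash (tag): sum = 61+92+92+92+92+92+92+250 = 863; mod 256 = 95 → 5f.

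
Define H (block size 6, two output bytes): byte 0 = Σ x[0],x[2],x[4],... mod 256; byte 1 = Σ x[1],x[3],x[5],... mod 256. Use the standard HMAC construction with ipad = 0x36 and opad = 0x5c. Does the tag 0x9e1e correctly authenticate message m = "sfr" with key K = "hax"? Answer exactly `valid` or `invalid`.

invalid

Key "hax" = 68 61 78 is 3 bytes ≤ B = 6; zero-pad to 6 bytes: K' = 68 61 78 00 00 00.
K' ⊕ ipad = 5e 57 4e 36 36 36; K' ⊕ opad = 34 3d 24 5c 5c 5c.
Inner hash: even-index sum = 455 mod 256 = 199; odd-index sum = 297 mod 256 = 41 → c7 29.
Outer hash (recomputed tag): even-index sum = 379 mod 256 = 123; odd-index sum = 286 mod 256 = 30 → 7b 1e.
Recomputed tag = 7b1e; claimed = 9e1e → mismatch.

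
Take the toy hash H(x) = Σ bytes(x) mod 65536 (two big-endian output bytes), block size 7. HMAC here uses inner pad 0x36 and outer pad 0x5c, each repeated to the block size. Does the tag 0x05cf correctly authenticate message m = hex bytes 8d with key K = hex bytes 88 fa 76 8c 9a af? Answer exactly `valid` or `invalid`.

invalid

Key hex bytes 88 fa 76 8c 9a af is 6 bytes ≤ B = 7; zero-pad to 7 bytes: K' = 88 fa 76 8c 9a af 00.
K' ⊕ ipad = be cc 40 ba ac 99 36; K' ⊕ opad = d4 a6 2a d0 c6 f3 5c.
Inner hash: sum = 190+204+64+186+172+153+54+141 = 1164 → 04 8c.
Outer hash (recomputed tag): sum = 212+166+42+208+198+243+92+4+140 = 1305 → 05 19.
Recomputed tag = 0519; claimed = 05cf → mismatch.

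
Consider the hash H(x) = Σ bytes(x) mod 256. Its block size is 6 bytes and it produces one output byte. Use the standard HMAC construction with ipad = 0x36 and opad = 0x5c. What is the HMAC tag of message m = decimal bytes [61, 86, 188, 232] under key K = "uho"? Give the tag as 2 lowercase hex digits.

77

Key "uho" = 75 68 6f is 3 bytes ≤ B = 6; zero-pad to 6 bytes: K' = 75 68 6f 00 00 00.
K' ⊕ ipad = 43 5e 59 36 36 36.  K' ⊕ opad = 29 34 33 5c 5c 5c.
Inner input = (K'⊕ipad) ∥ m = 43 5e 59 36 36 36 ∥ 3d 56 bc e8.
Inner hash: sum = 67+94+89+54+54+54+61+86+188+232 = 979; mod 256 = 211 → d3.
Outer input = (K'⊕opad) ∥ inner = 29 34 33 5c 5c 5c ∥ d3.
Outer hash (tag): sum = 41+52+51+92+92+92+211 = 631; mod 256 = 119 → 77.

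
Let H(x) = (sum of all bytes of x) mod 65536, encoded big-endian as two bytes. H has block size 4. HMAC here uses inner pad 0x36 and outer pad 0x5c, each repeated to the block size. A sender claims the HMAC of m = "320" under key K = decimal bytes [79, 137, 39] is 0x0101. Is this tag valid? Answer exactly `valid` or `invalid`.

Key decimal bytes [79, 137, 39] = 4f 89 27 is 3 bytes ≤ B = 4; zero-pad to 4 bytes: K' = 4f 89 27 00.
K' ⊕ ipad = 79 bf 11 36; K' ⊕ opad = 13 d5 7b 5c.
Inner hash: sum = 121+191+17+54+51+50+48 = 532 → 02 14.
Outer hash (recomputed tag): sum = 19+213+123+92+2+20 = 469 → 01 d5.
Recomputed tag = 01d5; claimed = 0101 → mismatch.

invalid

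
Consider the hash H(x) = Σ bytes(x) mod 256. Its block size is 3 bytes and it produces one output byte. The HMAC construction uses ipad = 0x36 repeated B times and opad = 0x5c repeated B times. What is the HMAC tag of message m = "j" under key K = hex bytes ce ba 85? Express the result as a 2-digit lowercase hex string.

Key hex bytes ce ba 85 is exactly B = 3 bytes: K' = ce ba 85.
K' ⊕ ipad = f8 8c b3.  K' ⊕ opad = 92 e6 d9.
Inner input = (K'⊕ipad) ∥ m = f8 8c b3 ∥ 6a.
Inner hash: sum = 248+140+179+106 = 673; mod 256 = 161 → a1.
Outer input = (K'⊕opad) ∥ inner = 92 e6 d9 ∥ a1.
Outer hash (tag): sum = 146+230+217+161 = 754; mod 256 = 242 → f2.

f2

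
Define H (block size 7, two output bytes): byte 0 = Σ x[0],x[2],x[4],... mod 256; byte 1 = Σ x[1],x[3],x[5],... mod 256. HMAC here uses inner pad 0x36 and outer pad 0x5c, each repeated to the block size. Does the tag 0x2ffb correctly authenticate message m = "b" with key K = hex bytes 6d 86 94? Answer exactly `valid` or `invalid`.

valid

Key hex bytes 6d 86 94 is 3 bytes ≤ B = 7; zero-pad to 7 bytes: K' = 6d 86 94 00 00 00 00.
K' ⊕ ipad = 5b b0 a2 36 36 36 36; K' ⊕ opad = 31 da c8 5c 5c 5c 5c.
Inner hash: even-index sum = 361 mod 256 = 105; odd-index sum = 382 mod 256 = 126 → 69 7e.
Outer hash (recomputed tag): even-index sum = 559 mod 256 = 47; odd-index sum = 507 mod 256 = 251 → 2f fb.
Recomputed tag = 2ffb; claimed = 2ffb → match.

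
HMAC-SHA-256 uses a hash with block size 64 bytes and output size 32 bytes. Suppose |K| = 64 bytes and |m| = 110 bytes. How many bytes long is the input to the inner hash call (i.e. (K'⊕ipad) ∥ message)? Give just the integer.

Key is 64 ≤ 64 bytes, zero-padded: |K'| = 64.
Inner input = (K'⊕ipad) ∥ m → 64 + 110 = 174 bytes.

174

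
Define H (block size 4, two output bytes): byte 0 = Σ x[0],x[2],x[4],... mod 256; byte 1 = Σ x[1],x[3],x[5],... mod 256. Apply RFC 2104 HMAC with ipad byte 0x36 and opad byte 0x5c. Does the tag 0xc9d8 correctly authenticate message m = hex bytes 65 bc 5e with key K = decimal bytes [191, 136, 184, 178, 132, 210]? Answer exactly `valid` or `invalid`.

Key decimal bytes [191, 136, 184, 178, 132, 210] = bf 88 b8 b2 84 d2 is 6 bytes > B = 4, so hash it first: H(key) = fb 0c, then zero-pad to 4 bytes: K' = fb 0c 00 00.
K' ⊕ ipad = cd 3a 36 36; K' ⊕ opad = a7 50 5c 5c.
Inner hash: even-index sum = 454 mod 256 = 198; odd-index sum = 300 mod 256 = 44 → c6 2c.
Outer hash (recomputed tag): even-index sum = 457 mod 256 = 201; odd-index sum = 216 mod 256 = 216 → c9 d8.
Recomputed tag = c9d8; claimed = c9d8 → match.

valid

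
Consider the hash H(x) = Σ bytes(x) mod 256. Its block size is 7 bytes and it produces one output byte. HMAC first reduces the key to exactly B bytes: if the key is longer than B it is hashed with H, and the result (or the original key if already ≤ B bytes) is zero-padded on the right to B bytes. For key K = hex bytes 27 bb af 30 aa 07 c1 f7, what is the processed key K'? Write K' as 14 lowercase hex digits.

|K| = 8 > B = 7, so first hash the key.
H(K): sum = 39+187+175+48+170+7+193+247 = 1066; mod 256 = 42 → 2a.
Zero-pad H(K) = 2a to 7 bytes: K' = 2a 00 00 00 00 00 00.

2a000000000000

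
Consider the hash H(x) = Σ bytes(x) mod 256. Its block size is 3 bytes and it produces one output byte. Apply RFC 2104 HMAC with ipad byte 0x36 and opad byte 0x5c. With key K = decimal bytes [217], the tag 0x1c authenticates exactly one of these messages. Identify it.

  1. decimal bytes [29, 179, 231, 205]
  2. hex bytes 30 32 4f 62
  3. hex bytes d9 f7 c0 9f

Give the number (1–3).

Key decimal bytes [217] = d9 is 1 byte ≤ B = 3; zero-pad to 3 bytes: K' = d9 00 00.
K' ⊕ ipad = ef 36 36; K' ⊕ opad = 85 5c 5c.
m1: inner = H(ef 36 36 1d b3 e7 cd) = df; tag = H(85 5c 5c df) = 1c ← matches
m2: inner = H(ef 36 36 30 32 4f 62) = 6e; tag = H(85 5c 5c 6e) = ab
m3: inner = H(ef 36 36 d9 f7 c0 9f) = 8a; tag = H(85 5c 5c 8a) = c7

1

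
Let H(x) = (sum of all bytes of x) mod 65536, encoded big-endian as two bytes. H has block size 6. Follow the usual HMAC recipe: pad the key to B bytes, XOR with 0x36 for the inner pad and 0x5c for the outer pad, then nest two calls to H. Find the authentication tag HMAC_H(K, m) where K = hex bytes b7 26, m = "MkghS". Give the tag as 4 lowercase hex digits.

031b

Key hex bytes b7 26 is 2 bytes ≤ B = 6; zero-pad to 6 bytes: K' = b7 26 00 00 00 00.
K' ⊕ ipad = 81 10 36 36 36 36.  K' ⊕ opad = eb 7a 5c 5c 5c 5c.
Inner input = (K'⊕ipad) ∥ m = 81 10 36 36 36 36 ∥ 4d 6b 67 68 53.
Inner hash: sum = 129+16+54+54+54+54+77+107+103+104+83 = 835 → 03 43.
Outer input = (K'⊕opad) ∥ inner = eb 7a 5c 5c 5c 5c ∥ 03 43.
Outer hash (tag): sum = 235+122+92+92+92+92+3+67 = 795 → 03 1b.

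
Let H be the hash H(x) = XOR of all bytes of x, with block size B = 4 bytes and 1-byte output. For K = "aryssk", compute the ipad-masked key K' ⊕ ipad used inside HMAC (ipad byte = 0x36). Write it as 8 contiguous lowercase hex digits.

Key "aryssk" = 61 72 79 73 73 6b is 6 bytes > B = 4, so hash it first: H(key) = 01, then zero-pad to 4 bytes: K' = 01 00 00 00.
XOR each byte with 0x36: 01⊕36=37, 00⊕36=36, 00⊕36=36, 00⊕36=36.

37363636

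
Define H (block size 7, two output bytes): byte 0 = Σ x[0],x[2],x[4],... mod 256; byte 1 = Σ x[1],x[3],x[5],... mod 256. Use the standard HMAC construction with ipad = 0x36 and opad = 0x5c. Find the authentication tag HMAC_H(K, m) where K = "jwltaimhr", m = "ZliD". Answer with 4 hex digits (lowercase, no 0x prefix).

170a

Key "jwltaimhr" = 6a 77 6c 74 61 69 6d 68 72 is 9 bytes > B = 7, so hash it first: H(key) = 16 bc, then zero-pad to 7 bytes: K' = 16 bc 00 00 00 00 00.
K' ⊕ ipad = 20 8a 36 36 36 36 36.  K' ⊕ opad = 4a e0 5c 5c 5c 5c 5c.
Inner input = (K'⊕ipad) ∥ m = 20 8a 36 36 36 36 36 ∥ 5a 6c 69 44.
Inner hash: even-index sum = 370 mod 256 = 114; odd-index sum = 441 mod 256 = 185 → 72 b9.
Outer input = (K'⊕opad) ∥ inner = 4a e0 5c 5c 5c 5c 5c ∥ 72 b9.
Outer hash (tag): even-index sum = 535 mod 256 = 23; odd-index sum = 522 mod 256 = 10 → 17 0a.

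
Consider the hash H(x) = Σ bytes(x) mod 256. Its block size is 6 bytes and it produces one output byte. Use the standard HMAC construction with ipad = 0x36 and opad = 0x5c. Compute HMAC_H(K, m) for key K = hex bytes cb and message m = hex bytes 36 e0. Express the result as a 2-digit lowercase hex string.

Key hex bytes cb is 1 byte ≤ B = 6; zero-pad to 6 bytes: K' = cb 00 00 00 00 00.
K' ⊕ ipad = fd 36 36 36 36 36.  K' ⊕ opad = 97 5c 5c 5c 5c 5c.
Inner input = (K'⊕ipad) ∥ m = fd 36 36 36 36 36 ∥ 36 e0.
Inner hash: sum = 253+54+54+54+54+54+54+224 = 801; mod 256 = 33 → 21.
Outer input = (K'⊕opad) ∥ inner = 97 5c 5c 5c 5c 5c ∥ 21.
Outer hash (tag): sum = 151+92+92+92+92+92+33 = 644; mod 256 = 132 → 84.

84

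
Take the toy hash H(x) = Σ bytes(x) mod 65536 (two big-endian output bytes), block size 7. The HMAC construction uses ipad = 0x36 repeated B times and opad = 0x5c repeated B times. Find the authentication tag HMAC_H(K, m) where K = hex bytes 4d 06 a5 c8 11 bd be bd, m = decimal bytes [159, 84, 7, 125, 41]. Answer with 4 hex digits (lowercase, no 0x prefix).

Key hex bytes 4d 06 a5 c8 11 bd be bd is 8 bytes > B = 7, so hash it first: H(key) = 04 09, then zero-pad to 7 bytes: K' = 04 09 00 00 00 00 00.
K' ⊕ ipad = 32 3f 36 36 36 36 36.  K' ⊕ opad = 58 55 5c 5c 5c 5c 5c.
Inner input = (K'⊕ipad) ∥ m = 32 3f 36 36 36 36 36 ∥ 9f 54 07 7d 29.
Inner hash: sum = 50+63+54+54+54+54+54+159+84+7+125+41 = 799 → 03 1f.
Outer input = (K'⊕opad) ∥ inner = 58 55 5c 5c 5c 5c 5c ∥ 03 1f.
Outer hash (tag): sum = 88+85+92+92+92+92+92+3+31 = 667 → 02 9b.

029b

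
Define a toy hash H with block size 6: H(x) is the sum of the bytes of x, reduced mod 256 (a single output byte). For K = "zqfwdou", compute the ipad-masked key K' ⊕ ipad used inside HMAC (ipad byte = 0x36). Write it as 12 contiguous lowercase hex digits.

263636363636

Key "zqfwdou" = 7a 71 66 77 64 6f 75 is 7 bytes > B = 6, so hash it first: H(key) = 10, then zero-pad to 6 bytes: K' = 10 00 00 00 00 00.
XOR each byte with 0x36: 10⊕36=26, 00⊕36=36, 00⊕36=36, 00⊕36=36, 00⊕36=36, 00⊕36=36.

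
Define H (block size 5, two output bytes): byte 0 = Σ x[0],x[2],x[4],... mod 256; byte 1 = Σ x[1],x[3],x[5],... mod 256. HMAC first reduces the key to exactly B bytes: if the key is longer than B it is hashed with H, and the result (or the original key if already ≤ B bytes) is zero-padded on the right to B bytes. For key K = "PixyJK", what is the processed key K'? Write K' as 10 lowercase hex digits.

122d000000

|K| = 6 > B = 5, so first hash the key.
H(K): even-index sum = 274 mod 256 = 18; odd-index sum = 301 mod 256 = 45 → 12 2d.
Zero-pad H(K) = 12 2d to 5 bytes: K' = 12 2d 00 00 00.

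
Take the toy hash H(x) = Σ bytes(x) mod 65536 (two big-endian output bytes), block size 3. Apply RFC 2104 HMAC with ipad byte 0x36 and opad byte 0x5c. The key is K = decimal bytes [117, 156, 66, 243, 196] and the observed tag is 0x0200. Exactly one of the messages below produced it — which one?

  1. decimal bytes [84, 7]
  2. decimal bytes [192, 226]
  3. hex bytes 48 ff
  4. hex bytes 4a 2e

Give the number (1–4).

3

Key decimal bytes [117, 156, 66, 243, 196] = 75 9c 42 f3 c4 is 5 bytes > B = 3, so hash it first: H(key) = 03 0a, then zero-pad to 3 bytes: K' = 03 0a 00.
K' ⊕ ipad = 35 3c 36; K' ⊕ opad = 5f 56 5c.
m1: inner = H(35 3c 36 54 07) = 01 02; tag = H(5f 56 5c 01 02) = 0114
m2: inner = H(35 3c 36 c0 e2) = 02 49; tag = H(5f 56 5c 02 49) = 015c
m3: inner = H(35 3c 36 48 ff) = 01 ee; tag = H(5f 56 5c 01 ee) = 0200 ← matches
m4: inner = H(35 3c 36 4a 2e) = 01 1f; tag = H(5f 56 5c 01 1f) = 0131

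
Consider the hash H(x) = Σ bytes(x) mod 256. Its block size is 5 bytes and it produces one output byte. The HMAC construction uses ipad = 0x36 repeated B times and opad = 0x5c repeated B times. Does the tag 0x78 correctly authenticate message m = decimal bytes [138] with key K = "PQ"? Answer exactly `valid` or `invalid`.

invalid

Key "PQ" = 50 51 is 2 bytes ≤ B = 5; zero-pad to 5 bytes: K' = 50 51 00 00 00.
K' ⊕ ipad = 66 67 36 36 36; K' ⊕ opad = 0c 0d 5c 5c 5c.
Inner hash: sum = 102+103+54+54+54+138 = 505; mod 256 = 249 → f9.
Outer hash (recomputed tag): sum = 12+13+92+92+92+249 = 550; mod 256 = 38 → 26.
Recomputed tag = 26; claimed = 78 → mismatch.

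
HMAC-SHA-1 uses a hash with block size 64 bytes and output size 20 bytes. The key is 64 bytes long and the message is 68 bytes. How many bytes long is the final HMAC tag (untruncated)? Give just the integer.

The tag is one SHA-1 digest: 20 bytes.

20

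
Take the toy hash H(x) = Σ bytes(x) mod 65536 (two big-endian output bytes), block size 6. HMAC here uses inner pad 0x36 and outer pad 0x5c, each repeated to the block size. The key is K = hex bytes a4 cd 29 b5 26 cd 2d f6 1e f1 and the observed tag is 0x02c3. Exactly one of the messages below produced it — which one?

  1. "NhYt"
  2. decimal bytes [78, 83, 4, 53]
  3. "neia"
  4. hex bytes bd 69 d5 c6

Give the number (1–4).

1

Key hex bytes a4 cd 29 b5 26 cd 2d f6 1e f1 is 10 bytes > B = 6, so hash it first: H(key) = 05 74, then zero-pad to 6 bytes: K' = 05 74 00 00 00 00.
K' ⊕ ipad = 33 42 36 36 36 36; K' ⊕ opad = 59 28 5c 5c 5c 5c.
m1: inner = H(33 42 36 36 36 36 4e 68 59 74) = 02 d0; tag = H(59 28 5c 5c 5c 5c 02 d0) = 02c3 ← matches
m2: inner = H(33 42 36 36 36 36 4e 53 04 35) = 02 27; tag = H(59 28 5c 5c 5c 5c 02 27) = 021a
m3: inner = H(33 42 36 36 36 36 6e 65 69 61) = 02 ea; tag = H(59 28 5c 5c 5c 5c 02 ea) = 02dd
m4: inner = H(33 42 36 36 36 36 bd 69 d5 c6) = 04 0e; tag = H(59 28 5c 5c 5c 5c 04 0e) = 0203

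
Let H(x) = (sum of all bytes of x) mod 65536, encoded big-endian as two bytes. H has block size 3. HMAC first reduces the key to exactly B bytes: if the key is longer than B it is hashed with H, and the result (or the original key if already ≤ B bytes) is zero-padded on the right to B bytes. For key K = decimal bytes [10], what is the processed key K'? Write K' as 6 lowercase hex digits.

0a0000

Key decimal bytes [10] = 0a is 1 byte ≤ B = 3; zero-pad to 3 bytes: K' = 0a 00 00.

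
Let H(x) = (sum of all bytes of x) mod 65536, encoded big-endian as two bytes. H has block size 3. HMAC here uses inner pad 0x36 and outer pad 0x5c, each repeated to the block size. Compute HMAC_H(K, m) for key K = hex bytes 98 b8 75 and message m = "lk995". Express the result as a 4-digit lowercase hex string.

Key hex bytes 98 b8 75 is exactly B = 3 bytes: K' = 98 b8 75.
K' ⊕ ipad = ae 8e 43.  K' ⊕ opad = c4 e4 29.
Inner input = (K'⊕ipad) ∥ m = ae 8e 43 ∥ 6c 6b 39 39 35.
Inner hash: sum = 174+142+67+108+107+57+57+53 = 765 → 02 fd.
Outer input = (K'⊕opad) ∥ inner = c4 e4 29 ∥ 02 fd.
Outer hash (tag): sum = 196+228+41+2+253 = 720 → 02 d0.

02d0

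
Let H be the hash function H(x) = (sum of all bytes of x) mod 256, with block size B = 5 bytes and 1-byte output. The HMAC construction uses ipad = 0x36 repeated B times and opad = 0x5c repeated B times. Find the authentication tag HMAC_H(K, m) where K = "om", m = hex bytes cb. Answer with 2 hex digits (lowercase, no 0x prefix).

99

Key "om" = 6f 6d is 2 bytes ≤ B = 5; zero-pad to 5 bytes: K' = 6f 6d 00 00 00.
K' ⊕ ipad = 59 5b 36 36 36.  K' ⊕ opad = 33 31 5c 5c 5c.
Inner input = (K'⊕ipad) ∥ m = 59 5b 36 36 36 ∥ cb.
Inner hash: sum = 89+91+54+54+54+203 = 545; mod 256 = 33 → 21.
Outer input = (K'⊕opad) ∥ inner = 33 31 5c 5c 5c ∥ 21.
Outer hash (tag): sum = 51+49+92+92+92+33 = 409; mod 256 = 153 → 99.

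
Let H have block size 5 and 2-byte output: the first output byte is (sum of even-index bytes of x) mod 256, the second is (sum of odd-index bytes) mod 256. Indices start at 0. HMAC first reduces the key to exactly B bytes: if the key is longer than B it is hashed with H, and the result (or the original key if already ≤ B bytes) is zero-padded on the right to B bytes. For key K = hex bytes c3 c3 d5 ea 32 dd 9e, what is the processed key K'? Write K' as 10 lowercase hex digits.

688a000000

|K| = 7 > B = 5, so first hash the key.
H(K): even-index sum = 616 mod 256 = 104; odd-index sum = 650 mod 256 = 138 → 68 8a.
Zero-pad H(K) = 68 8a to 5 bytes: K' = 68 8a 00 00 00.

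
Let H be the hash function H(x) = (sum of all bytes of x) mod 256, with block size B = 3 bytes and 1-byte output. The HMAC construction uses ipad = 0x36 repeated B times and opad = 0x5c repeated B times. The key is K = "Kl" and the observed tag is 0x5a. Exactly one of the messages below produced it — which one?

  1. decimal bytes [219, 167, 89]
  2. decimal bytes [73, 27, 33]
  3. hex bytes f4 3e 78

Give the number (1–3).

Key "Kl" = 4b 6c is 2 bytes ≤ B = 3; zero-pad to 3 bytes: K' = 4b 6c 00.
K' ⊕ ipad = 7d 5a 36; K' ⊕ opad = 17 30 5c.
m1: inner = H(7d 5a 36 db a7 59) = e8; tag = H(17 30 5c e8) = 8b
m2: inner = H(7d 5a 36 49 1b 21) = 92; tag = H(17 30 5c 92) = 35
m3: inner = H(7d 5a 36 f4 3e 78) = b7; tag = H(17 30 5c b7) = 5a ← matches

3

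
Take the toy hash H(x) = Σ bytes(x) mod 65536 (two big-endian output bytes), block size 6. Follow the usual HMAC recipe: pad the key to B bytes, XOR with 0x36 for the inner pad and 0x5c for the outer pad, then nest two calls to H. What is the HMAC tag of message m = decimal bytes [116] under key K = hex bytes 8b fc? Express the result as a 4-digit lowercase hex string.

03bc

Key hex bytes 8b fc is 2 bytes ≤ B = 6; zero-pad to 6 bytes: K' = 8b fc 00 00 00 00.
K' ⊕ ipad = bd ca 36 36 36 36.  K' ⊕ opad = d7 a0 5c 5c 5c 5c.
Inner input = (K'⊕ipad) ∥ m = bd ca 36 36 36 36 ∥ 74.
Inner hash: sum = 189+202+54+54+54+54+116 = 723 → 02 d3.
Outer input = (K'⊕opad) ∥ inner = d7 a0 5c 5c 5c 5c ∥ 02 d3.
Outer hash (tag): sum = 215+160+92+92+92+92+2+211 = 956 → 03 bc.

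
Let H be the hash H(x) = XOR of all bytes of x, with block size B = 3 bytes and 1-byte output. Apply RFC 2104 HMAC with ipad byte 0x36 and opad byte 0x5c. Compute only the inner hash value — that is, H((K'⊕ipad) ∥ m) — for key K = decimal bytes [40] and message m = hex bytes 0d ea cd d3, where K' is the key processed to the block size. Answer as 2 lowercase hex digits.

Key decimal bytes [40] = 28 is 1 byte ≤ B = 3; zero-pad to 3 bytes: K' = 28 00 00.
K' ⊕ ipad = 1e 36 36.
Inner input = 1e 36 36 ∥ 0d ea cd d3.
Inner hash: XOR 1e⊕36⊕36⊕0d⊕ea⊕cd⊕d3 = e7.

e7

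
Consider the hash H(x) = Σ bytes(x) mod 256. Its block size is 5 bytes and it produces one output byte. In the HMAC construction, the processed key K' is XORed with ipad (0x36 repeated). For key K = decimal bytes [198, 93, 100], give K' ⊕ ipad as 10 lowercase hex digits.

f06b523636

Key decimal bytes [198, 93, 100] = c6 5d 64 is 3 bytes ≤ B = 5; zero-pad to 5 bytes: K' = c6 5d 64 00 00.
XOR each byte with 0x36: c6⊕36=f0, 5d⊕36=6b, 64⊕36=52, 00⊕36=36, 00⊕36=36.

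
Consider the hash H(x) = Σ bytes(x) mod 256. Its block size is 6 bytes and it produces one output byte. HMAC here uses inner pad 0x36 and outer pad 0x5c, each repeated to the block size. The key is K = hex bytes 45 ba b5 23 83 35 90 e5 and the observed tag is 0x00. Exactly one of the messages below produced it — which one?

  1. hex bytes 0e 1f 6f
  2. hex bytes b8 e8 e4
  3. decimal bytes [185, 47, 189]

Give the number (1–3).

1

Key hex bytes 45 ba b5 23 83 35 90 e5 is 8 bytes > B = 6, so hash it first: H(key) = 04, then zero-pad to 6 bytes: K' = 04 00 00 00 00 00.
K' ⊕ ipad = 32 36 36 36 36 36; K' ⊕ opad = 58 5c 5c 5c 5c 5c.
m1: inner = H(32 36 36 36 36 36 0e 1f 6f) = dc; tag = H(58 5c 5c 5c 5c 5c dc) = 00 ← matches
m2: inner = H(32 36 36 36 36 36 b8 e8 e4) = c4; tag = H(58 5c 5c 5c 5c 5c c4) = e8
m3: inner = H(32 36 36 36 36 36 b9 2f bd) = e5; tag = H(58 5c 5c 5c 5c 5c e5) = 09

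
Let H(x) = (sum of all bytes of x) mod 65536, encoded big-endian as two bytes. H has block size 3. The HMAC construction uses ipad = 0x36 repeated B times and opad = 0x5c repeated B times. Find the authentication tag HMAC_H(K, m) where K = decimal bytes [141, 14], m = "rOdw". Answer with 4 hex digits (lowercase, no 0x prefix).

Key decimal bytes [141, 14] = 8d 0e is 2 bytes ≤ B = 3; zero-pad to 3 bytes: K' = 8d 0e 00.
K' ⊕ ipad = bb 38 36.  K' ⊕ opad = d1 52 5c.
Inner input = (K'⊕ipad) ∥ m = bb 38 36 ∥ 72 4f 64 77.
Inner hash: sum = 187+56+54+114+79+100+119 = 709 → 02 c5.
Outer input = (K'⊕opad) ∥ inner = d1 52 5c ∥ 02 c5.
Outer hash (tag): sum = 209+82+92+2+197 = 582 → 02 46.

0246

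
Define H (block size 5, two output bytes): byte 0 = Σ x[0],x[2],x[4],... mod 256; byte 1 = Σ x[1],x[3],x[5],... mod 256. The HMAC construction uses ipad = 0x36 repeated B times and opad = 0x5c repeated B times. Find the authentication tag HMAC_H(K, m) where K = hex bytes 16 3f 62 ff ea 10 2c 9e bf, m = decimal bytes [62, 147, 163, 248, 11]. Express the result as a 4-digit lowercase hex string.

c57e

Key hex bytes 16 3f 62 ff ea 10 2c 9e bf is 9 bytes > B = 5, so hash it first: H(key) = 4d ec, then zero-pad to 5 bytes: K' = 4d ec 00 00 00.
K' ⊕ ipad = 7b da 36 36 36.  K' ⊕ opad = 11 b0 5c 5c 5c.
Inner input = (K'⊕ipad) ∥ m = 7b da 36 36 36 ∥ 3e 93 a3 f8 0b.
Inner hash: even-index sum = 626 mod 256 = 114; odd-index sum = 508 mod 256 = 252 → 72 fc.
Outer input = (K'⊕opad) ∥ inner = 11 b0 5c 5c 5c ∥ 72 fc.
Outer hash (tag): even-index sum = 453 mod 256 = 197; odd-index sum = 382 mod 256 = 126 → c5 7e.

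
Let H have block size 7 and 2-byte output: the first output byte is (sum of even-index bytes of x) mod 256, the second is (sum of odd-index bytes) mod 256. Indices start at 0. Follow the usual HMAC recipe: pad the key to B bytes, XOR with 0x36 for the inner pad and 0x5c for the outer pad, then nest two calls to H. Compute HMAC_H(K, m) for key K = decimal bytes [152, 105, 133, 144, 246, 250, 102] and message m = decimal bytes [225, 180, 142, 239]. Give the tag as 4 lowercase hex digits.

c1bb

Key decimal bytes [152, 105, 133, 144, 246, 250, 102] = 98 69 85 90 f6 fa 66 is exactly B = 7 bytes: K' = 98 69 85 90 f6 fa 66.
K' ⊕ ipad = ae 5f b3 a6 c0 cc 50.  K' ⊕ opad = c4 35 d9 cc aa a6 3a.
Inner input = (K'⊕ipad) ∥ m = ae 5f b3 a6 c0 cc 50 ∥ e1 b4 8e ef.
Inner hash: even-index sum = 1044 mod 256 = 20; odd-index sum = 832 mod 256 = 64 → 14 40.
Outer input = (K'⊕opad) ∥ inner = c4 35 d9 cc aa a6 3a ∥ 14 40.
Outer hash (tag): even-index sum = 705 mod 256 = 193; odd-index sum = 443 mod 256 = 187 → c1 bb.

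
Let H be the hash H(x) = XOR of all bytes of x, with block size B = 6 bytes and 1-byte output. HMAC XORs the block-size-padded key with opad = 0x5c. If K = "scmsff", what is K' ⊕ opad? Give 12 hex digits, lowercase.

Key "scmsff" = 73 63 6d 73 66 66 is exactly B = 6 bytes: K' = 73 63 6d 73 66 66.
XOR each byte with 0x5c: 73⊕5c=2f, 63⊕5c=3f, 6d⊕5c=31, 73⊕5c=2f, 66⊕5c=3a, 66⊕5c=3a.

2f3f312f3a3a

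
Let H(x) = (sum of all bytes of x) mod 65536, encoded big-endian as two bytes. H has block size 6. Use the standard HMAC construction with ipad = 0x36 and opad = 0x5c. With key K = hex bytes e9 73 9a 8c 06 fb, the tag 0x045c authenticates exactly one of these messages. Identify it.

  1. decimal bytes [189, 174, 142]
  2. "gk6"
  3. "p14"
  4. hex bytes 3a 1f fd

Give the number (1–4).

Key hex bytes e9 73 9a 8c 06 fb is exactly B = 6 bytes: K' = e9 73 9a 8c 06 fb.
K' ⊕ ipad = df 45 ac ba 30 cd; K' ⊕ opad = b5 2f c6 d0 5a a7.
m1: inner = H(df 45 ac ba 30 cd bd ae 8e) = 05 80; tag = H(b5 2f c6 d0 5a a7 05 80) = 0400
m2: inner = H(df 45 ac ba 30 cd 67 6b 36) = 04 8f; tag = H(b5 2f c6 d0 5a a7 04 8f) = 040e
m3: inner = H(df 45 ac ba 30 cd 70 31 34) = 04 5c; tag = H(b5 2f c6 d0 5a a7 04 5c) = 03db
m4: inner = H(df 45 ac ba 30 cd 3a 1f fd) = 04 dd; tag = H(b5 2f c6 d0 5a a7 04 dd) = 045c ← matches

4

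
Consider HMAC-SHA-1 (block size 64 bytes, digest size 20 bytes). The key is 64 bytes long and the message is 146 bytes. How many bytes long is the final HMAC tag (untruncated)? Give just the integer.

The tag is one SHA-1 digest: 20 bytes.

20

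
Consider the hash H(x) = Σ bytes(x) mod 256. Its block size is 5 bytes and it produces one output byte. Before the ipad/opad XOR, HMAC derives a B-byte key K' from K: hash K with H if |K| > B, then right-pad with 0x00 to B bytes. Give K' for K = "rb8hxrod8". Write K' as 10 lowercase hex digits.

|K| = 9 > B = 5, so first hash the key.
H(K): sum = 114+98+56+104+120+114+111+100+56 = 873; mod 256 = 105 → 69.
Zero-pad H(K) = 69 to 5 bytes: K' = 69 00 00 00 00.

6900000000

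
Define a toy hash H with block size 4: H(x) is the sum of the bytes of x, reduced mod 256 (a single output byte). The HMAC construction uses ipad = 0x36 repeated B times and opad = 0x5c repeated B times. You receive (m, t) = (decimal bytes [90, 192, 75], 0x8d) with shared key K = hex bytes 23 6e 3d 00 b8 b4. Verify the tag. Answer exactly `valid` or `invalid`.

valid

Key hex bytes 23 6e 3d 00 b8 b4 is 6 bytes > B = 4, so hash it first: H(key) = 3a, then zero-pad to 4 bytes: K' = 3a 00 00 00.
K' ⊕ ipad = 0c 36 36 36; K' ⊕ opad = 66 5c 5c 5c.
Inner hash: sum = 12+54+54+54+90+192+75 = 531; mod 256 = 19 → 13.
Outer hash (recomputed tag): sum = 102+92+92+92+19 = 397; mod 256 = 141 → 8d.
Recomputed tag = 8d; claimed = 8d → match.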